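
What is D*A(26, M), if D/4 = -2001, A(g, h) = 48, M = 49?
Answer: -384192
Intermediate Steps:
D = -8004 (D = 4*(-2001) = -8004)
D*A(26, M) = -8004*48 = -384192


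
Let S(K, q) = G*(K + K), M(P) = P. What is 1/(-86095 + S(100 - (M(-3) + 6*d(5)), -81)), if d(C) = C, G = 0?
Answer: -1/86095 ≈ -1.1615e-5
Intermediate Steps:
S(K, q) = 0 (S(K, q) = 0*(K + K) = 0*(2*K) = 0)
1/(-86095 + S(100 - (M(-3) + 6*d(5)), -81)) = 1/(-86095 + 0) = 1/(-86095) = -1/86095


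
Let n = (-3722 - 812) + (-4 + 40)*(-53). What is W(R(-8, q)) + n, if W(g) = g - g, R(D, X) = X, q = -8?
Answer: -6442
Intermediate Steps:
W(g) = 0
n = -6442 (n = -4534 + 36*(-53) = -4534 - 1908 = -6442)
W(R(-8, q)) + n = 0 - 6442 = -6442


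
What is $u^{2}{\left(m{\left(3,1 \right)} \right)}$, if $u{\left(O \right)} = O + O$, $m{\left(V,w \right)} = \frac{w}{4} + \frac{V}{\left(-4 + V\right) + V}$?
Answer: $\frac{49}{4} \approx 12.25$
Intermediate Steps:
$m{\left(V,w \right)} = \frac{w}{4} + \frac{V}{-4 + 2 V}$ ($m{\left(V,w \right)} = w \frac{1}{4} + \frac{V}{-4 + 2 V} = \frac{w}{4} + \frac{V}{-4 + 2 V}$)
$u{\left(O \right)} = 2 O$
$u^{2}{\left(m{\left(3,1 \right)} \right)} = \left(2 \frac{\left(-2\right) 1 + 2 \cdot 3 + 3 \cdot 1}{4 \left(-2 + 3\right)}\right)^{2} = \left(2 \frac{-2 + 6 + 3}{4 \cdot 1}\right)^{2} = \left(2 \cdot \frac{1}{4} \cdot 1 \cdot 7\right)^{2} = \left(2 \cdot \frac{7}{4}\right)^{2} = \left(\frac{7}{2}\right)^{2} = \frac{49}{4}$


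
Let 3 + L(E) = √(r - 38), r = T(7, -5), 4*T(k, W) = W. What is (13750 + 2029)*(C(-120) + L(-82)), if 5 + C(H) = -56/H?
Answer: -1783027/15 + 15779*I*√157/2 ≈ -1.1887e+5 + 98855.0*I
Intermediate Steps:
C(H) = -5 - 56/H
T(k, W) = W/4
r = -5/4 (r = (¼)*(-5) = -5/4 ≈ -1.2500)
L(E) = -3 + I*√157/2 (L(E) = -3 + √(-5/4 - 38) = -3 + √(-157/4) = -3 + I*√157/2)
(13750 + 2029)*(C(-120) + L(-82)) = (13750 + 2029)*((-5 - 56/(-120)) + (-3 + I*√157/2)) = 15779*((-5 - 56*(-1/120)) + (-3 + I*√157/2)) = 15779*((-5 + 7/15) + (-3 + I*√157/2)) = 15779*(-68/15 + (-3 + I*√157/2)) = 15779*(-113/15 + I*√157/2) = -1783027/15 + 15779*I*√157/2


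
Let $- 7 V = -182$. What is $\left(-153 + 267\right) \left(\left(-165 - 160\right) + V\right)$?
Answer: $-34086$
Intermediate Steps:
$V = 26$ ($V = \left(- \frac{1}{7}\right) \left(-182\right) = 26$)
$\left(-153 + 267\right) \left(\left(-165 - 160\right) + V\right) = \left(-153 + 267\right) \left(\left(-165 - 160\right) + 26\right) = 114 \left(\left(-165 - 160\right) + 26\right) = 114 \left(-325 + 26\right) = 114 \left(-299\right) = -34086$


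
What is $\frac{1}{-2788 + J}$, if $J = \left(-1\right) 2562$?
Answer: $- \frac{1}{5350} \approx -0.00018692$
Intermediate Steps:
$J = -2562$
$\frac{1}{-2788 + J} = \frac{1}{-2788 - 2562} = \frac{1}{-5350} = - \frac{1}{5350}$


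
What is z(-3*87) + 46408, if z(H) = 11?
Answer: 46419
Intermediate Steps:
z(-3*87) + 46408 = 11 + 46408 = 46419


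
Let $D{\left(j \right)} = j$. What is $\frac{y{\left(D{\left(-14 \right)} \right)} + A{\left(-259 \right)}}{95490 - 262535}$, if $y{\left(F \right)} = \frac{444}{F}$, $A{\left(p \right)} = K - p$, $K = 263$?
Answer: $- \frac{3432}{1169315} \approx -0.0029351$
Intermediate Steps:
$A{\left(p \right)} = 263 - p$
$\frac{y{\left(D{\left(-14 \right)} \right)} + A{\left(-259 \right)}}{95490 - 262535} = \frac{\frac{444}{-14} + \left(263 - -259\right)}{95490 - 262535} = \frac{444 \left(- \frac{1}{14}\right) + \left(263 + 259\right)}{-167045} = \left(- \frac{222}{7} + 522\right) \left(- \frac{1}{167045}\right) = \frac{3432}{7} \left(- \frac{1}{167045}\right) = - \frac{3432}{1169315}$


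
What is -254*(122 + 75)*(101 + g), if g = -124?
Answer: 1150874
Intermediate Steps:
-254*(122 + 75)*(101 + g) = -254*(122 + 75)*(101 - 124) = -50038*(-23) = -254*(-4531) = 1150874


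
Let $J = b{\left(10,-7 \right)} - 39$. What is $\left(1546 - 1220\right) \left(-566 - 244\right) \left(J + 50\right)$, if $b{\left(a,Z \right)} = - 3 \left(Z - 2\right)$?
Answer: $-10034280$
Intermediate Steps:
$b{\left(a,Z \right)} = 6 - 3 Z$ ($b{\left(a,Z \right)} = - 3 \left(-2 + Z\right) = 6 - 3 Z$)
$J = -12$ ($J = \left(6 - -21\right) - 39 = \left(6 + 21\right) - 39 = 27 - 39 = -12$)
$\left(1546 - 1220\right) \left(-566 - 244\right) \left(J + 50\right) = \left(1546 - 1220\right) \left(-566 - 244\right) \left(-12 + 50\right) = 326 \left(\left(-810\right) 38\right) = 326 \left(-30780\right) = -10034280$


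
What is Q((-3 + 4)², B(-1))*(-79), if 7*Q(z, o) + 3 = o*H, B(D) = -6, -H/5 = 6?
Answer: -13983/7 ≈ -1997.6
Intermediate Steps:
H = -30 (H = -5*6 = -30)
Q(z, o) = -3/7 - 30*o/7 (Q(z, o) = -3/7 + (o*(-30))/7 = -3/7 + (-30*o)/7 = -3/7 - 30*o/7)
Q((-3 + 4)², B(-1))*(-79) = (-3/7 - 30/7*(-6))*(-79) = (-3/7 + 180/7)*(-79) = (177/7)*(-79) = -13983/7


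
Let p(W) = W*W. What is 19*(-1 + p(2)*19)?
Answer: 1425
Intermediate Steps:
p(W) = W²
19*(-1 + p(2)*19) = 19*(-1 + 2²*19) = 19*(-1 + 4*19) = 19*(-1 + 76) = 19*75 = 1425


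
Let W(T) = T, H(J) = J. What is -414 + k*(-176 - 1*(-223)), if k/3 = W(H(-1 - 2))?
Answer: -837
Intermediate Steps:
k = -9 (k = 3*(-1 - 2) = 3*(-3) = -9)
-414 + k*(-176 - 1*(-223)) = -414 - 9*(-176 - 1*(-223)) = -414 - 9*(-176 + 223) = -414 - 9*47 = -414 - 423 = -837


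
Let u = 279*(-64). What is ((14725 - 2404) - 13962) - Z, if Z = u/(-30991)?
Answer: -50874087/30991 ≈ -1641.6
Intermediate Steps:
u = -17856
Z = 17856/30991 (Z = -17856/(-30991) = -17856*(-1/30991) = 17856/30991 ≈ 0.57617)
((14725 - 2404) - 13962) - Z = ((14725 - 2404) - 13962) - 1*17856/30991 = (12321 - 13962) - 17856/30991 = -1641 - 17856/30991 = -50874087/30991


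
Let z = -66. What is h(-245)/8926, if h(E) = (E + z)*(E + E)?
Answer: 76195/4463 ≈ 17.073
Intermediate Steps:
h(E) = 2*E*(-66 + E) (h(E) = (E - 66)*(E + E) = (-66 + E)*(2*E) = 2*E*(-66 + E))
h(-245)/8926 = (2*(-245)*(-66 - 245))/8926 = (2*(-245)*(-311))*(1/8926) = 152390*(1/8926) = 76195/4463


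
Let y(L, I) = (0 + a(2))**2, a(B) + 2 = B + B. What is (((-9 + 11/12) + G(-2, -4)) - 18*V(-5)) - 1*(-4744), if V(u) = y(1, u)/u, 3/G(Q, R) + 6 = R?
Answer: 285001/60 ≈ 4750.0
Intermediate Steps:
a(B) = -2 + 2*B (a(B) = -2 + (B + B) = -2 + 2*B)
y(L, I) = 4 (y(L, I) = (0 + (-2 + 2*2))**2 = (0 + (-2 + 4))**2 = (0 + 2)**2 = 2**2 = 4)
G(Q, R) = 3/(-6 + R)
V(u) = 4/u
(((-9 + 11/12) + G(-2, -4)) - 18*V(-5)) - 1*(-4744) = (((-9 + 11/12) + 3/(-6 - 4)) - 72/(-5)) - 1*(-4744) = (((-9 + 11*(1/12)) + 3/(-10)) - 72*(-1)/5) + 4744 = (((-9 + 11/12) + 3*(-1/10)) - 18*(-4/5)) + 4744 = ((-97/12 - 3/10) + 72/5) + 4744 = (-503/60 + 72/5) + 4744 = 361/60 + 4744 = 285001/60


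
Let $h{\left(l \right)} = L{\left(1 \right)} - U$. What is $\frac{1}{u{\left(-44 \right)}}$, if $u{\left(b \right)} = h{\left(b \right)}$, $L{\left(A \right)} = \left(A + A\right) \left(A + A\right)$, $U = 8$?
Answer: $- \frac{1}{4} \approx -0.25$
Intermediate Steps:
$L{\left(A \right)} = 4 A^{2}$ ($L{\left(A \right)} = 2 A 2 A = 4 A^{2}$)
$h{\left(l \right)} = -4$ ($h{\left(l \right)} = 4 \cdot 1^{2} - 8 = 4 \cdot 1 - 8 = 4 - 8 = -4$)
$u{\left(b \right)} = -4$
$\frac{1}{u{\left(-44 \right)}} = \frac{1}{-4} = - \frac{1}{4}$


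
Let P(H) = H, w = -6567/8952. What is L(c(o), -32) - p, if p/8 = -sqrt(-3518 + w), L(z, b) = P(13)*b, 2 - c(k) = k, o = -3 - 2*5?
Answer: -416 + 2*I*sqrt(7832926146)/373 ≈ -416.0 + 474.55*I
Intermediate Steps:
o = -13 (o = -3 - 10 = -13)
w = -2189/2984 (w = -6567*1/8952 = -2189/2984 ≈ -0.73358)
c(k) = 2 - k
L(z, b) = 13*b
p = -2*I*sqrt(7832926146)/373 (p = 8*(-sqrt(-3518 - 2189/2984)) = 8*(-sqrt(-10499901/2984)) = 8*(-I*sqrt(7832926146)/1492) = -2*I*sqrt(7832926146)/373 ≈ -474.55*I)
L(c(o), -32) - p = 13*(-32) - (-2)*I*sqrt(7832926146)/373 = -416 + 2*I*sqrt(7832926146)/373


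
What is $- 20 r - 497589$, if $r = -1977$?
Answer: $-458049$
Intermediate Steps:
$- 20 r - 497589 = \left(-20\right) \left(-1977\right) - 497589 = 39540 - 497589 = -458049$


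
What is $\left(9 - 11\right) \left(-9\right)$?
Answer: $18$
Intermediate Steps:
$\left(9 - 11\right) \left(-9\right) = \left(-2\right) \left(-9\right) = 18$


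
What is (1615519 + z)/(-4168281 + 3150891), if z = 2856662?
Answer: -1490727/339130 ≈ -4.3957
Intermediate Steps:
(1615519 + z)/(-4168281 + 3150891) = (1615519 + 2856662)/(-4168281 + 3150891) = 4472181/(-1017390) = 4472181*(-1/1017390) = -1490727/339130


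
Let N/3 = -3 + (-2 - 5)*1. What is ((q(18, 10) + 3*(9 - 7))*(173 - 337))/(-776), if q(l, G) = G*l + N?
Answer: 3198/97 ≈ 32.969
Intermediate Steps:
N = -30 (N = 3*(-3 + (-2 - 5)*1) = 3*(-3 - 7*1) = 3*(-3 - 7) = 3*(-10) = -30)
q(l, G) = -30 + G*l (q(l, G) = G*l - 30 = -30 + G*l)
((q(18, 10) + 3*(9 - 7))*(173 - 337))/(-776) = (((-30 + 10*18) + 3*(9 - 7))*(173 - 337))/(-776) = (((-30 + 180) + 3*2)*(-164))*(-1/776) = ((150 + 6)*(-164))*(-1/776) = (156*(-164))*(-1/776) = -25584*(-1/776) = 3198/97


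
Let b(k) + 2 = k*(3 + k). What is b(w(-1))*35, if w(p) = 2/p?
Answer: -140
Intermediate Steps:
b(k) = -2 + k*(3 + k)
b(w(-1))*35 = (-2 + (2/(-1))**2 + 3*(2/(-1)))*35 = (-2 + (2*(-1))**2 + 3*(2*(-1)))*35 = (-2 + (-2)**2 + 3*(-2))*35 = (-2 + 4 - 6)*35 = -4*35 = -140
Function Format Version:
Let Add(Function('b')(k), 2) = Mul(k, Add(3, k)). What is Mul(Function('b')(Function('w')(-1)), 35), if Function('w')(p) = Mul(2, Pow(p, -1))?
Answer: -140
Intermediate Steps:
Function('b')(k) = Add(-2, Mul(k, Add(3, k)))
Mul(Function('b')(Function('w')(-1)), 35) = Mul(Add(-2, Pow(Mul(2, Pow(-1, -1)), 2), Mul(3, Mul(2, Pow(-1, -1)))), 35) = Mul(Add(-2, Pow(Mul(2, -1), 2), Mul(3, Mul(2, -1))), 35) = Mul(Add(-2, Pow(-2, 2), Mul(3, -2)), 35) = Mul(Add(-2, 4, -6), 35) = Mul(-4, 35) = -140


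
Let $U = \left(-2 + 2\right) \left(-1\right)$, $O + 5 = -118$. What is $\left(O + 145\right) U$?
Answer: $0$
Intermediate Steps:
$O = -123$ ($O = -5 - 118 = -123$)
$U = 0$ ($U = 0 \left(-1\right) = 0$)
$\left(O + 145\right) U = \left(-123 + 145\right) 0 = 22 \cdot 0 = 0$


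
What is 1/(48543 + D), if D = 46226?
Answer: 1/94769 ≈ 1.0552e-5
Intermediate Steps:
1/(48543 + D) = 1/(48543 + 46226) = 1/94769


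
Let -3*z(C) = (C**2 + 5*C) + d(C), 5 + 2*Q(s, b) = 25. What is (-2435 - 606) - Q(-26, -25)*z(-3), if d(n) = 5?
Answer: -9133/3 ≈ -3044.3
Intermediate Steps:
Q(s, b) = 10 (Q(s, b) = -5/2 + (1/2)*25 = -5/2 + 25/2 = 10)
z(C) = -5/3 - 5*C/3 - C**2/3 (z(C) = -((C**2 + 5*C) + 5)/3 = -(5 + C**2 + 5*C)/3 = -5/3 - 5*C/3 - C**2/3)
(-2435 - 606) - Q(-26, -25)*z(-3) = (-2435 - 606) - 10*(-5/3 - 5/3*(-3) - 1/3*(-3)**2) = -3041 - 10*(-5/3 + 5 - 1/3*9) = -3041 - 10*(-5/3 + 5 - 3) = -3041 - 10/3 = -9133/3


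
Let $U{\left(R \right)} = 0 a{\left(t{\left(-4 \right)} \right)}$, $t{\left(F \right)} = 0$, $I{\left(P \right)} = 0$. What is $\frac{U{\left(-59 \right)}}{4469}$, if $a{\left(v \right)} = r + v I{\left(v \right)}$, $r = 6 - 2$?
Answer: $0$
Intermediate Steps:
$r = 4$ ($r = 6 - 2 = 4$)
$a{\left(v \right)} = 4$ ($a{\left(v \right)} = 4 + v 0 = 4 + 0 = 4$)
$U{\left(R \right)} = 0$ ($U{\left(R \right)} = 0 \cdot 4 = 0$)
$\frac{U{\left(-59 \right)}}{4469} = \frac{0}{4469} = 0 \cdot \frac{1}{4469} = 0$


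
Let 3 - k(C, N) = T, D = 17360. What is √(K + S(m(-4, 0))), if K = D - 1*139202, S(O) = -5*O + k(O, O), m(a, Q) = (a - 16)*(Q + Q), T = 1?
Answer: 4*I*√7615 ≈ 349.06*I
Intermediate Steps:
m(a, Q) = 2*Q*(-16 + a) (m(a, Q) = (-16 + a)*(2*Q) = 2*Q*(-16 + a))
k(C, N) = 2 (k(C, N) = 3 - 1*1 = 3 - 1 = 2)
S(O) = 2 - 5*O (S(O) = -5*O + 2 = 2 - 5*O)
K = -121842 (K = 17360 - 1*139202 = 17360 - 139202 = -121842)
√(K + S(m(-4, 0))) = √(-121842 + (2 - 10*0*(-16 - 4))) = √(-121842 + (2 - 10*0*(-20))) = √(-121842 + (2 - 5*0)) = √(-121842 + (2 + 0)) = √(-121842 + 2) = √(-121840) = 4*I*√7615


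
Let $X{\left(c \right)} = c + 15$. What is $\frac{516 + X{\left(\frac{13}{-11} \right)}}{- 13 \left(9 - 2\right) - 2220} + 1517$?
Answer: $\frac{38557829}{25421} \approx 1516.8$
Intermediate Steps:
$X{\left(c \right)} = 15 + c$
$\frac{516 + X{\left(\frac{13}{-11} \right)}}{- 13 \left(9 - 2\right) - 2220} + 1517 = \frac{516 + \left(15 + \frac{13}{-11}\right)}{- 13 \left(9 - 2\right) - 2220} + 1517 = \frac{516 + \left(15 + 13 \left(- \frac{1}{11}\right)\right)}{\left(-13\right) 7 - 2220} + 1517 = \frac{516 + \left(15 - \frac{13}{11}\right)}{-91 - 2220} + 1517 = \frac{516 + \frac{152}{11}}{-2311} + 1517 = \frac{5828}{11} \left(- \frac{1}{2311}\right) + 1517 = - \frac{5828}{25421} + 1517 = \frac{38557829}{25421}$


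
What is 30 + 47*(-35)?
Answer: -1615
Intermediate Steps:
30 + 47*(-35) = 30 - 1645 = -1615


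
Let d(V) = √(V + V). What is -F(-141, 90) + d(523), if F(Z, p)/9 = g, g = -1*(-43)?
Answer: -387 + √1046 ≈ -354.66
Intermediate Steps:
g = 43
F(Z, p) = 387 (F(Z, p) = 9*43 = 387)
d(V) = √2*√V (d(V) = √(2*V) = √2*√V)
-F(-141, 90) + d(523) = -1*387 + √2*√523 = -387 + √1046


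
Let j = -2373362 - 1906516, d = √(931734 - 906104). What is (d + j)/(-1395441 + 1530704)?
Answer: -4279878/135263 + √25630/135263 ≈ -31.640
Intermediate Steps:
d = √25630 ≈ 160.09
j = -4279878
(d + j)/(-1395441 + 1530704) = (√25630 - 4279878)/(-1395441 + 1530704) = (-4279878 + √25630)/135263 = (-4279878 + √25630)*(1/135263) = -4279878/135263 + √25630/135263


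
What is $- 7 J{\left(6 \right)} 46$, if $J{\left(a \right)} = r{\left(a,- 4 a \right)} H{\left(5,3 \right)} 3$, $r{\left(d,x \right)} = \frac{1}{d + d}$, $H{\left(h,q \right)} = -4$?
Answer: $322$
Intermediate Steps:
$r{\left(d,x \right)} = \frac{1}{2 d}$
$J{\left(a \right)} = - \frac{6}{a}$ ($J{\left(a \right)} = \frac{1}{2 a} \left(-4\right) 3 = - \frac{2}{a} 3 = - \frac{6}{a}$)
$- 7 J{\left(6 \right)} 46 = - 7 \left(- \frac{6}{6}\right) 46 = - 7 \left(\left(-6\right) \frac{1}{6}\right) 46 = \left(-7\right) \left(-1\right) 46 = 7 \cdot 46 = 322$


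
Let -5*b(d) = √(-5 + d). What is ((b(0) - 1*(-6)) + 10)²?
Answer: (80 - I*√5)²/25 ≈ 255.8 - 14.311*I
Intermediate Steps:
b(d) = -√(-5 + d)/5
((b(0) - 1*(-6)) + 10)² = ((-√(-5 + 0)/5 - 1*(-6)) + 10)² = ((-I*√5/5 + 6) + 10)² = ((6 - I*√5/5) + 10)² = (16 - I*√5/5)²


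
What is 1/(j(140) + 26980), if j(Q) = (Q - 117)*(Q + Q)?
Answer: 1/33420 ≈ 2.9922e-5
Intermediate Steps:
j(Q) = 2*Q*(-117 + Q) (j(Q) = (-117 + Q)*(2*Q) = 2*Q*(-117 + Q))
1/(j(140) + 26980) = 1/(2*140*(-117 + 140) + 26980) = 1/(2*140*23 + 26980) = 1/(6440 + 26980) = 1/33420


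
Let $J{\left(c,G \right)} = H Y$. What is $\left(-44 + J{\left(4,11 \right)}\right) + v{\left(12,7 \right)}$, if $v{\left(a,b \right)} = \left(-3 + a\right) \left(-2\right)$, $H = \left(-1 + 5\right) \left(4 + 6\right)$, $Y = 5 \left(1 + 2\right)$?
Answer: $538$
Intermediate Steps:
$Y = 15$ ($Y = 5 \cdot 3 = 15$)
$H = 40$ ($H = 4 \cdot 10 = 40$)
$J{\left(c,G \right)} = 600$ ($J{\left(c,G \right)} = 40 \cdot 15 = 600$)
$v{\left(a,b \right)} = 6 - 2 a$
$\left(-44 + J{\left(4,11 \right)}\right) + v{\left(12,7 \right)} = \left(-44 + 600\right) + \left(6 - 24\right) = 556 + \left(6 - 24\right) = 556 - 18 = 538$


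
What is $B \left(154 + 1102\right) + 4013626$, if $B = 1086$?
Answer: $5377642$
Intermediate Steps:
$B \left(154 + 1102\right) + 4013626 = 1086 \left(154 + 1102\right) + 4013626 = 1086 \cdot 1256 + 4013626 = 1364016 + 4013626 = 5377642$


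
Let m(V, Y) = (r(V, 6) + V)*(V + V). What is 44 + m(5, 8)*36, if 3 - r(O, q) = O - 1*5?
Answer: 2924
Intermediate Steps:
r(O, q) = 8 - O (r(O, q) = 3 - (O - 1*5) = 3 - (O - 5) = 3 - (-5 + O) = 3 + (5 - O) = 8 - O)
m(V, Y) = 16*V (m(V, Y) = ((8 - V) + V)*(V + V) = 8*(2*V) = 16*V)
44 + m(5, 8)*36 = 44 + (16*5)*36 = 44 + 80*36 = 44 + 2880 = 2924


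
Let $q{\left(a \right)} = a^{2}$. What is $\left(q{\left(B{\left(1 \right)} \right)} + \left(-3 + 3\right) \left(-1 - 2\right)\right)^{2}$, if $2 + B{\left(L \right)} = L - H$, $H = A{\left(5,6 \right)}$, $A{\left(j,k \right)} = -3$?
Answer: $16$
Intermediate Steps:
$H = -3$
$B{\left(L \right)} = 1 + L$ ($B{\left(L \right)} = -2 + \left(L - -3\right) = -2 + \left(L + 3\right) = -2 + \left(3 + L\right) = 1 + L$)
$\left(q{\left(B{\left(1 \right)} \right)} + \left(-3 + 3\right) \left(-1 - 2\right)\right)^{2} = \left(\left(1 + 1\right)^{2} + \left(-3 + 3\right) \left(-1 - 2\right)\right)^{2} = \left(2^{2} + 0 \left(-3\right)\right)^{2} = \left(4 + 0\right)^{2} = 4^{2} = 16$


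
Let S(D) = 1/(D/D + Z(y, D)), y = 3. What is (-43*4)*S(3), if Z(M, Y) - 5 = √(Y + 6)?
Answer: -172/9 ≈ -19.111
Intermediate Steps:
Z(M, Y) = 5 + √(6 + Y) (Z(M, Y) = 5 + √(Y + 6) = 5 + √(6 + Y))
S(D) = 1/(6 + √(6 + D)) (S(D) = 1/(D/D + (5 + √(6 + D))) = 1/(1 + (5 + √(6 + D))) = 1/(6 + √(6 + D)))
(-43*4)*S(3) = (-43*4)/(6 + √(6 + 3)) = -172/(6 + √9) = -172/(6 + 3) = -172/9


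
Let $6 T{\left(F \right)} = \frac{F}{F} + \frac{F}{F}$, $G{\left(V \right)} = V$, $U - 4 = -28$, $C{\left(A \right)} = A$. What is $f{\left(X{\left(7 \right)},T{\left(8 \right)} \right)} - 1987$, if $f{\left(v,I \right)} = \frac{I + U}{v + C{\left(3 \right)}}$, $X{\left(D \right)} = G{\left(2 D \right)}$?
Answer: $- \frac{101408}{51} \approx -1988.4$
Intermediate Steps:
$U = -24$ ($U = 4 - 28 = -24$)
$X{\left(D \right)} = 2 D$
$T{\left(F \right)} = \frac{1}{3}$ ($T{\left(F \right)} = \frac{\frac{F}{F} + \frac{F}{F}}{6} = \frac{1 + 1}{6} = \frac{1}{6} \cdot 2 = \frac{1}{3}$)
$f{\left(v,I \right)} = \frac{-24 + I}{3 + v}$ ($f{\left(v,I \right)} = \frac{I - 24}{v + 3} = \frac{-24 + I}{3 + v}$)
$f{\left(X{\left(7 \right)},T{\left(8 \right)} \right)} - 1987 = \frac{-24 + \frac{1}{3}}{3 + 2 \cdot 7} - 1987 = \frac{1}{3 + 14} \left(- \frac{71}{3}\right) - 1987 = \frac{1}{17} \left(- \frac{71}{3}\right) - 1987 = - \frac{71}{51} - 1987 = - \frac{101408}{51}$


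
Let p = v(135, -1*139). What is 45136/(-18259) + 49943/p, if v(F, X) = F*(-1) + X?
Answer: -29815371/161386 ≈ -184.75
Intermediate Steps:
v(F, X) = X - F (v(F, X) = -F + X = X - F)
p = -274 (p = -1*139 - 1*135 = -139 - 135 = -274)
45136/(-18259) + 49943/p = 45136/(-18259) + 49943/(-274) = 45136*(-1/18259) + 49943*(-1/274) = -1456/589 - 49943/274 = -29815371/161386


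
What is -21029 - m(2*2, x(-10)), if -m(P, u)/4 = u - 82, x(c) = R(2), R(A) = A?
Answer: -21349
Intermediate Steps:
x(c) = 2
m(P, u) = 328 - 4*u (m(P, u) = -4*(u - 82) = -4*(-82 + u) = 328 - 4*u)
-21029 - m(2*2, x(-10)) = -21029 - (328 - 4*2) = -21029 - (328 - 8) = -21029 - 1*320 = -21029 - 320 = -21349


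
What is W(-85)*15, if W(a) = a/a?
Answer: 15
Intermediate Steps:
W(a) = 1
W(-85)*15 = 1*15 = 15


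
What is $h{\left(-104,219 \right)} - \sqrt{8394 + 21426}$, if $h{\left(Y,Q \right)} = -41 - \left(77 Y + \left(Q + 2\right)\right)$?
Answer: $7746 - 2 \sqrt{7455} \approx 7573.3$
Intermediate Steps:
$h{\left(Y,Q \right)} = -43 - Q - 77 Y$ ($h{\left(Y,Q \right)} = -41 - \left(77 Y + \left(2 + Q\right)\right) = -41 - \left(2 + Q + 77 Y\right) = -43 - Q - 77 Y$)
$h{\left(-104,219 \right)} - \sqrt{8394 + 21426} = \left(-43 - 219 - -8008\right) - \sqrt{8394 + 21426} = \left(-43 - 219 + 8008\right) - \sqrt{29820} = 7746 - 2 \sqrt{7455}$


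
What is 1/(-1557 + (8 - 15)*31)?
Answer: -1/1774 ≈ -0.00056370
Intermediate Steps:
1/(-1557 + (8 - 15)*31) = 1/(-1557 - 7*31) = 1/(-1557 - 217) = 1/(-1774) = -1/1774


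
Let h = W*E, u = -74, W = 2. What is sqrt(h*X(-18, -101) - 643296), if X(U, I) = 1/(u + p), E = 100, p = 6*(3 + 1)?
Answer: 10*I*sqrt(6433) ≈ 802.06*I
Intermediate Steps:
p = 24 (p = 6*4 = 24)
X(U, I) = -1/50 (X(U, I) = 1/(-74 + 24) = 1/(-50) = -1/50)
h = 200 (h = 2*100 = 200)
sqrt(h*X(-18, -101) - 643296) = sqrt(200*(-1/50) - 643296) = sqrt(-4 - 643296) = sqrt(-643300) = 10*I*sqrt(6433)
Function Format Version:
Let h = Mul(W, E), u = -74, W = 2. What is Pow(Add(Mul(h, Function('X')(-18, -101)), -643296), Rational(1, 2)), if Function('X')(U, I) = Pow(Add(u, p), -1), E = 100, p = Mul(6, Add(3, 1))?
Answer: Mul(10, I, Pow(6433, Rational(1, 2))) ≈ Mul(802.06, I)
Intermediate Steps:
p = 24 (p = Mul(6, 4) = 24)
Function('X')(U, I) = Rational(-1, 50) (Function('X')(U, I) = Pow(Add(-74, 24), -1) = Pow(-50, -1) = Rational(-1, 50))
h = 200 (h = Mul(2, 100) = 200)
Pow(Add(Mul(h, Function('X')(-18, -101)), -643296), Rational(1, 2)) = Pow(Add(Mul(200, Rational(-1, 50)), -643296), Rational(1, 2)) = Pow(Add(-4, -643296), Rational(1, 2)) = Pow(-643300, Rational(1, 2)) = Mul(10, I, Pow(6433, Rational(1, 2)))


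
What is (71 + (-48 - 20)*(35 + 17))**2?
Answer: 12006225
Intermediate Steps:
(71 + (-48 - 20)*(35 + 17))**2 = (71 - 68*52)**2 = (71 - 3536)**2 = (-3465)**2 = 12006225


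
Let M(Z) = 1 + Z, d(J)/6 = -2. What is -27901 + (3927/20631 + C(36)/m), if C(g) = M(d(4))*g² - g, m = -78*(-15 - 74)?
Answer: -17078034330/612053 ≈ -27903.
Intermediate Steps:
d(J) = -12 (d(J) = 6*(-2) = -12)
m = 6942 (m = -78*(-89) = 6942)
C(g) = -g - 11*g² (C(g) = (1 - 12)*g² - g = -11*g² - g = -g - 11*g²)
-27901 + (3927/20631 + C(36)/m) = -27901 + (3927/20631 + (36*(-1 - 11*36))/6942) = -27901 + (3927*(1/20631) + (36*(-1 - 396))*(1/6942)) = -27901 + (1309/6877 + (36*(-397))*(1/6942)) = -27901 + (1309/6877 - 14292*1/6942) = -27901 + (1309/6877 - 2382/1157) = -27901 - 1143577/612053 = -17078034330/612053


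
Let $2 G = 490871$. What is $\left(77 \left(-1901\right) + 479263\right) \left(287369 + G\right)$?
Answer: $177363158787$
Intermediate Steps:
$G = \frac{490871}{2}$ ($G = \frac{1}{2} \cdot 490871 = \frac{490871}{2} \approx 2.4544 \cdot 10^{5}$)
$\left(77 \left(-1901\right) + 479263\right) \left(287369 + G\right) = \left(77 \left(-1901\right) + 479263\right) \left(287369 + \frac{490871}{2}\right) = \left(-146377 + 479263\right) \frac{1065609}{2} = 332886 \cdot \frac{1065609}{2} = 177363158787$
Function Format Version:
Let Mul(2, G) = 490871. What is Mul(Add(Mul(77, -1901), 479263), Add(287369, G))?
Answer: 177363158787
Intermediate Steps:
G = Rational(490871, 2) (G = Mul(Rational(1, 2), 490871) = Rational(490871, 2) ≈ 2.4544e+5)
Mul(Add(Mul(77, -1901), 479263), Add(287369, G)) = Mul(Add(Mul(77, -1901), 479263), Add(287369, Rational(490871, 2))) = Mul(Add(-146377, 479263), Rational(1065609, 2)) = Mul(332886, Rational(1065609, 2)) = 177363158787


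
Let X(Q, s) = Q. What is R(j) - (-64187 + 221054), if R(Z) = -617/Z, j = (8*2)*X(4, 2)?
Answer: -10040105/64 ≈ -1.5688e+5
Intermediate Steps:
j = 64 (j = (8*2)*4 = 16*4 = 64)
R(j) - (-64187 + 221054) = -617/64 - (-64187 + 221054) = -617*1/64 - 1*156867 = -617/64 - 156867 = -10040105/64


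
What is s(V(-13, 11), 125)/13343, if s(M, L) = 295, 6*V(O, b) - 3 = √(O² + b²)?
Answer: 295/13343 ≈ 0.022109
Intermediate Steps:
V(O, b) = ½ + √(O² + b²)/6
s(V(-13, 11), 125)/13343 = 295/13343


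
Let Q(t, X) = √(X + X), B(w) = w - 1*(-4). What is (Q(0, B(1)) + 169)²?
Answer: (169 + √10)² ≈ 29640.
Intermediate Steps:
B(w) = 4 + w (B(w) = w + 4 = 4 + w)
Q(t, X) = √2*√X (Q(t, X) = √(2*X) = √2*√X)
(Q(0, B(1)) + 169)² = (√2*√(4 + 1) + 169)² = (√2*√5 + 169)² = (√10 + 169)² = (169 + √10)²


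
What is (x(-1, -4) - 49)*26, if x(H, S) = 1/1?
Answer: -1248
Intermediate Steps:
x(H, S) = 1
(x(-1, -4) - 49)*26 = (1 - 49)*26 = -48*26 = -1248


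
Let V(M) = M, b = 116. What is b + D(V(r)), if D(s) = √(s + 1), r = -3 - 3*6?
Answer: 116 + 2*I*√5 ≈ 116.0 + 4.4721*I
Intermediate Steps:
r = -21 (r = -3 - 18 = -21)
D(s) = √(1 + s)
b + D(V(r)) = 116 + √(1 - 21) = 116 + √(-20) = 116 + 2*I*√5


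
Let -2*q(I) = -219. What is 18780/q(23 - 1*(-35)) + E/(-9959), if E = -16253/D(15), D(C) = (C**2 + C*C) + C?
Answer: 57980492669/338058255 ≈ 171.51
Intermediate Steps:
q(I) = 219/2 (q(I) = -1/2*(-219) = 219/2)
D(C) = C + 2*C**2 (D(C) = (C**2 + C**2) + C = 2*C**2 + C = C + 2*C**2)
E = -16253/465 (E = -16253*1/(15*(1 + 2*15)) = -16253*1/(15*(1 + 30)) = -16253/(15*31) = -16253/465 ≈ -34.953)
18780/q(23 - 1*(-35)) + E/(-9959) = 18780/(219/2) - 16253/465/(-9959) = 18780*(2/219) - 16253/465*(-1/9959) = 12520/73 + 16253/4630935 = 57980492669/338058255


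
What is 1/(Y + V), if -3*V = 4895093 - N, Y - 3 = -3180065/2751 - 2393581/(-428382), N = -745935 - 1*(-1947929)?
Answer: -56118042/69147550284379 ≈ -8.1157e-7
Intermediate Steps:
N = 1201994 (N = -745935 + 1947929 = 1201994)
Y = -64388686993/56118042 (Y = 3 + (-3180065/2751 - 2393581/(-428382)) = 3 + (-3180065*1/2751 - 2393581*(-1/428382)) = 3 + (-454295/393 + 2393581/428382) = 3 - 64557041119/56118042 = -64388686993/56118042 ≈ -1147.4)
V = -1231033 (V = -(4895093 - 1*1201994)/3 = -(4895093 - 1201994)/3 = -1/3*3693099 = -1231033)
1/(Y + V) = 1/(-64388686993/56118042 - 1231033) = 1/(-69147550284379/56118042) = -56118042/69147550284379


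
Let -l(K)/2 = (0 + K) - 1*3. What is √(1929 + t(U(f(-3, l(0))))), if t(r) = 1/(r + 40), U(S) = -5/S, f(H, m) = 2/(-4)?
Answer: √192902/10 ≈ 43.921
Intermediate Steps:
l(K) = 6 - 2*K (l(K) = -2*((0 + K) - 1*3) = -2*(K - 3) = -2*(-3 + K) = 6 - 2*K)
f(H, m) = -½ (f(H, m) = 2*(-¼) = -½)
t(r) = 1/(40 + r)
√(1929 + t(U(f(-3, l(0))))) = √(1929 + 1/(40 - 5/(-½))) = √(1929 + 1/(40 - 5*(-2))) = √(1929 + 1/(40 + 10)) = √(1929 + 1/50) = √(96451/50) = √192902/10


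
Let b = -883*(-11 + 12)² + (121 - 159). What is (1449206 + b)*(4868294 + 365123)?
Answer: 7579479339845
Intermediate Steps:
b = -921 (b = -883*1² - 38 = -883*1 - 38 = -883 - 38 = -921)
(1449206 + b)*(4868294 + 365123) = (1449206 - 921)*(4868294 + 365123) = 1448285*5233417 = 7579479339845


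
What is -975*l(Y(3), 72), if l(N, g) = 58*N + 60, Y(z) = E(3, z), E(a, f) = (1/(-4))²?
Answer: -496275/8 ≈ -62034.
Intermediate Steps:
E(a, f) = 1/16 (E(a, f) = (-¼)² = 1/16)
Y(z) = 1/16
l(N, g) = 60 + 58*N
-975*l(Y(3), 72) = -975*(60 + 58*(1/16)) = -975*(60 + 29/8) = -975*509/8 = -496275/8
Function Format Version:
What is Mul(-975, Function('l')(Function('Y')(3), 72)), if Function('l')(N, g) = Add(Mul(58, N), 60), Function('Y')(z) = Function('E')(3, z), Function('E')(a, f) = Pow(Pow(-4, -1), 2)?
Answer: Rational(-496275, 8) ≈ -62034.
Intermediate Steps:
Function('E')(a, f) = Rational(1, 16) (Function('E')(a, f) = Pow(Rational(-1, 4), 2) = Rational(1, 16))
Function('Y')(z) = Rational(1, 16)
Function('l')(N, g) = Add(60, Mul(58, N))
Mul(-975, Function('l')(Function('Y')(3), 72)) = Mul(-975, Add(60, Mul(58, Rational(1, 16)))) = Mul(-975, Add(60, Rational(29, 8))) = Mul(-975, Rational(509, 8)) = Rational(-496275, 8)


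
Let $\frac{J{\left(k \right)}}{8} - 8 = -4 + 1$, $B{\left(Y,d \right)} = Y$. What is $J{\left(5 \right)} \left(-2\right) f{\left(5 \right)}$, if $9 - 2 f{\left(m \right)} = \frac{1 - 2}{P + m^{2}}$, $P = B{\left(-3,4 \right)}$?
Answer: $- \frac{3980}{11} \approx -361.82$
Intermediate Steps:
$P = -3$
$f{\left(m \right)} = \frac{9}{2} + \frac{1}{2 \left(-3 + m^{2}\right)}$ ($f{\left(m \right)} = \frac{9}{2} - \frac{\left(1 - 2\right) \frac{1}{-3 + m^{2}}}{2} = \frac{9}{2} - \frac{\left(-1\right) \frac{1}{-3 + m^{2}}}{2} = \frac{9}{2} + \frac{1}{2 \left(-3 + m^{2}\right)}$)
$J{\left(k \right)} = 40$ ($J{\left(k \right)} = 64 + 8 \left(-4 + 1\right) = 64 + 8 \left(-3\right) = 64 - 24 = 40$)
$J{\left(5 \right)} \left(-2\right) f{\left(5 \right)} = 40 \left(-2\right) \frac{-26 + 9 \cdot 5^{2}}{2 \left(-3 + 5^{2}\right)} = - 80 \frac{-26 + 9 \cdot 25}{2 \left(-3 + 25\right)} = - 80 \frac{-26 + 225}{2 \cdot 22} = - 80 \cdot \frac{1}{2} \cdot \frac{1}{22} \cdot 199 = \left(-80\right) \frac{199}{44} = - \frac{3980}{11}$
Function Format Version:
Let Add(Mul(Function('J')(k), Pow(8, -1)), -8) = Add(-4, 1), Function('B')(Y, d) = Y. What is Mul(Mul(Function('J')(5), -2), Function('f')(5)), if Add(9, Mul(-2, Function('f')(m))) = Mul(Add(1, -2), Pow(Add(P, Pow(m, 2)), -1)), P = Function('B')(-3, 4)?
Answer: Rational(-3980, 11) ≈ -361.82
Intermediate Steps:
P = -3
Function('f')(m) = Add(Rational(9, 2), Mul(Rational(1, 2), Pow(Add(-3, Pow(m, 2)), -1))) (Function('f')(m) = Add(Rational(9, 2), Mul(Rational(-1, 2), Mul(Add(1, -2), Pow(Add(-3, Pow(m, 2)), -1)))) = Add(Rational(9, 2), Mul(Rational(-1, 2), Mul(-1, Pow(Add(-3, Pow(m, 2)), -1)))) = Add(Rational(9, 2), Mul(Rational(1, 2), Pow(Add(-3, Pow(m, 2)), -1))))
Function('J')(k) = 40 (Function('J')(k) = Add(64, Mul(8, Add(-4, 1))) = Add(64, Mul(8, -3)) = Add(64, -24) = 40)
Mul(Mul(Function('J')(5), -2), Function('f')(5)) = Mul(Mul(40, -2), Mul(Rational(1, 2), Pow(Add(-3, Pow(5, 2)), -1), Add(-26, Mul(9, Pow(5, 2))))) = Mul(-80, Mul(Rational(1, 2), Pow(Add(-3, 25), -1), Add(-26, Mul(9, 25)))) = Mul(-80, Mul(Rational(1, 2), Pow(22, -1), Add(-26, 225))) = Mul(-80, Mul(Rational(1, 2), Rational(1, 22), 199)) = Mul(-80, Rational(199, 44)) = Rational(-3980, 11)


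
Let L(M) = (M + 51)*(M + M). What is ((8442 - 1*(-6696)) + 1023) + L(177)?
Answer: 96873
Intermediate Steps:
L(M) = 2*M*(51 + M) (L(M) = (51 + M)*(2*M) = 2*M*(51 + M))
((8442 - 1*(-6696)) + 1023) + L(177) = ((8442 - 1*(-6696)) + 1023) + 2*177*(51 + 177) = ((8442 + 6696) + 1023) + 2*177*228 = (15138 + 1023) + 80712 = 16161 + 80712 = 96873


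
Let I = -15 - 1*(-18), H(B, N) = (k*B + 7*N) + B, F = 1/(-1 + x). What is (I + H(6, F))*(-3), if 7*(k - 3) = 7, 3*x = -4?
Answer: -90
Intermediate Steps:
x = -4/3 (x = (1/3)*(-4) = -4/3 ≈ -1.3333)
k = 4 (k = 3 + (1/7)*7 = 3 + 1 = 4)
F = -3/7 (F = 1/(-1 - 4/3) = 1/(-7/3) = -3/7 ≈ -0.42857)
H(B, N) = 5*B + 7*N (H(B, N) = (4*B + 7*N) + B = 5*B + 7*N)
I = 3 (I = -15 + 18 = 3)
(I + H(6, F))*(-3) = (3 + (5*6 + 7*(-3/7)))*(-3) = (3 + (30 - 3))*(-3) = (3 + 27)*(-3) = 30*(-3) = -90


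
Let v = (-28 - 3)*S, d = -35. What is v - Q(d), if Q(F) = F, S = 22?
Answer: -647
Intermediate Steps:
v = -682 (v = (-28 - 3)*22 = -31*22 = -682)
v - Q(d) = -682 - 1*(-35) = -682 + 35 = -647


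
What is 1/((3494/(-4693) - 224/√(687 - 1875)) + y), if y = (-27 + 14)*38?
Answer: -809055943839/400345057053892 - 462509229*I*√33/100086264263473 ≈ -0.0020209 - 2.6546e-5*I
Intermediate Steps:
y = -494 (y = -13*38 = -494)
1/((3494/(-4693) - 224/√(687 - 1875)) + y) = 1/((3494/(-4693) - 224/√(687 - 1875)) - 494) = 1/((3494*(-1/4693) - 224*(-I*√33/198)) - 494) = 1/((-3494/4693 - 224*(-I*√33/198)) - 494) = 1/((-3494/4693 - (-112)*I*√33/99) - 494) = 1/((-3494/4693 + 112*I*√33/99) - 494) = 1/(-2321836/4693 + 112*I*√33/99)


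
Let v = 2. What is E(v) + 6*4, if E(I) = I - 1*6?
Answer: 20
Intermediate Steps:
E(I) = -6 + I (E(I) = I - 6 = -6 + I)
E(v) + 6*4 = (-6 + 2) + 6*4 = -4 + 24 = 20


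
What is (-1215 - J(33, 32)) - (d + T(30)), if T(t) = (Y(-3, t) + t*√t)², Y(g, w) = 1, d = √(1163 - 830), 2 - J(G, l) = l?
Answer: -28186 - 60*√30 - 3*√37 ≈ -28533.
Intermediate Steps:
J(G, l) = 2 - l
d = 3*√37 (d = √333 = 3*√37 ≈ 18.248)
T(t) = (1 + t^(3/2))² (T(t) = (1 + t*√t)² = (1 + t^(3/2))²)
(-1215 - J(33, 32)) - (d + T(30)) = (-1215 - (2 - 1*32)) - (3*√37 + (1 + 30^(3/2))²) = (-1215 - (2 - 32)) - (3*√37 + (1 + 30*√30)²) = (-1215 - 1*(-30)) - ((1 + 30*√30)² + 3*√37) = (-1215 + 30) + (-(1 + 30*√30)² - 3*√37) = -1185 + (-(1 + 30*√30)² - 3*√37) = -1185 - (1 + 30*√30)² - 3*√37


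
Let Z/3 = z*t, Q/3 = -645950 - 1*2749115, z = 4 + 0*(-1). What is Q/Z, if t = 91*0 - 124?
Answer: 3395065/496 ≈ 6844.9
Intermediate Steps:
z = 4 (z = 4 + 0 = 4)
t = -124 (t = 0 - 124 = -124)
Q = -10185195 (Q = 3*(-645950 - 1*2749115) = 3*(-645950 - 2749115) = 3*(-3395065) = -10185195)
Z = -1488 (Z = 3*(4*(-124)) = 3*(-496) = -1488)
Q/Z = -10185195/(-1488) = -10185195*(-1/1488) = 3395065/496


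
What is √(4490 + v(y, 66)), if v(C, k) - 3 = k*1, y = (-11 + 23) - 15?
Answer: √4559 ≈ 67.520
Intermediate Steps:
y = -3 (y = 12 - 15 = -3)
v(C, k) = 3 + k (v(C, k) = 3 + k*1 = 3 + k)
√(4490 + v(y, 66)) = √(4490 + (3 + 66)) = √(4490 + 69) = √4559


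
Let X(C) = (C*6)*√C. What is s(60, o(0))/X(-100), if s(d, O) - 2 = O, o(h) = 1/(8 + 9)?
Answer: 7*I/20400 ≈ 0.00034314*I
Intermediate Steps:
o(h) = 1/17
s(d, O) = 2 + O
X(C) = 6*C^(3/2) (X(C) = (6*C)*√C = 6*C^(3/2))
s(60, o(0))/X(-100) = (2 + 1/17)/((6*(-100)^(3/2))) = 35/(17*((6*(-1000*I)))) = 35/(17*((-6000*I))) = 35*(I/6000)/17 = 7*I/20400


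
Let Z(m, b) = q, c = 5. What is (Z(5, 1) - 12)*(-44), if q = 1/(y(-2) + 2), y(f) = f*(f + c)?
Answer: 539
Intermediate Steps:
y(f) = f*(5 + f) (y(f) = f*(f + 5) = f*(5 + f))
q = -1/4 (q = 1/(-2*(5 - 2) + 2) = 1/(-2*3 + 2) = 1/(-6 + 2) = 1/(-4) = -1/4 ≈ -0.25000)
Z(m, b) = -1/4
(Z(5, 1) - 12)*(-44) = (-1/4 - 12)*(-44) = -49/4*(-44) = 539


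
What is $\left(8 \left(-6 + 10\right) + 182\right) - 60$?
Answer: $154$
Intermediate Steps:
$\left(8 \left(-6 + 10\right) + 182\right) - 60 = \left(8 \cdot 4 + 182\right) - 60 = \left(32 + 182\right) - 60 = 214 - 60 = 154$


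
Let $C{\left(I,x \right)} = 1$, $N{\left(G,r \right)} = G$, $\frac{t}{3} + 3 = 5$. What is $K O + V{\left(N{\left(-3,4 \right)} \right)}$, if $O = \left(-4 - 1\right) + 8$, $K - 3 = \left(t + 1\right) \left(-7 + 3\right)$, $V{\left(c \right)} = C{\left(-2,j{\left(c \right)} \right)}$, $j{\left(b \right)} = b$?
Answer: $-74$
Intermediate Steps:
$t = 6$ ($t = -9 + 3 \cdot 5 = -9 + 15 = 6$)
$V{\left(c \right)} = 1$
$K = -25$ ($K = 3 + \left(6 + 1\right) \left(-7 + 3\right) = 3 + 7 \left(-4\right) = 3 - 28 = -25$)
$O = 3$ ($O = -5 + 8 = 3$)
$K O + V{\left(N{\left(-3,4 \right)} \right)} = \left(-25\right) 3 + 1 = -75 + 1 = -74$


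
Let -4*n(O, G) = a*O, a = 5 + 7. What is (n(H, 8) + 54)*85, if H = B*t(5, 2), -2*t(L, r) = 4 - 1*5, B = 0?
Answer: 4590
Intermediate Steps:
a = 12
t(L, r) = 1/2 (t(L, r) = -(4 - 1*5)/2 = -(4 - 5)/2 = -1/2*(-1) = 1/2)
H = 0 (H = 0*(1/2) = 0)
n(O, G) = -3*O
(n(H, 8) + 54)*85 = (-3*0 + 54)*85 = (0 + 54)*85 = 54*85 = 4590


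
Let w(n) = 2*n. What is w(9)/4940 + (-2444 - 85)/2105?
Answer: -1245537/1039870 ≈ -1.1978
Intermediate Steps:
w(9)/4940 + (-2444 - 85)/2105 = (2*9)/4940 + (-2444 - 85)/2105 = 18*(1/4940) - 2529*1/2105 = 9/2470 - 2529/2105 = -1245537/1039870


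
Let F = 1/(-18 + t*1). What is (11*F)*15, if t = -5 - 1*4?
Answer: -55/9 ≈ -6.1111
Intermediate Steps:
t = -9 (t = -5 - 4 = -9)
F = -1/27 (F = 1/(-18 - 9*1) = 1/(-18 - 9) = 1/(-27) = -1/27 ≈ -0.037037)
(11*F)*15 = (11*(-1/27))*15 = -11/27*15 = -55/9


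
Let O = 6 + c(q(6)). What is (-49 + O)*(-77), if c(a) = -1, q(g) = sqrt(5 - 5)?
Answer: 3388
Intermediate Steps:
q(g) = 0 (q(g) = sqrt(0) = 0)
O = 5 (O = 6 - 1 = 5)
(-49 + O)*(-77) = (-49 + 5)*(-77) = -44*(-77) = 3388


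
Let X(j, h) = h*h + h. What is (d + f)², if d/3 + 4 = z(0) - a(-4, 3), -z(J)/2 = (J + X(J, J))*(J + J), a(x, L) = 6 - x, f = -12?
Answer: 2916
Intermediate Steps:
X(j, h) = h + h² (X(j, h) = h² + h = h + h²)
z(J) = -4*J*(J + J*(1 + J)) (z(J) = -2*(J + J*(1 + J))*(J + J) = -2*(J + J*(1 + J))*2*J = -4*J*(J + J*(1 + J)))
d = -42 (d = -12 + 3*(-4*0²*(2 + 0) - (6 - 1*(-4))) = -12 + 3*(-4*0*2 - (6 + 4)) = -12 + 3*(0 - 1*10) = -12 + 3*(0 - 10) = -12 + 3*(-10) = -12 - 30 = -42)
(d + f)² = (-42 - 12)² = (-54)² = 2916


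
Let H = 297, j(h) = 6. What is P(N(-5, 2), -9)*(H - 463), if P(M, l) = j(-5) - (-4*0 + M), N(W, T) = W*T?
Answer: -2656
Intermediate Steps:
N(W, T) = T*W
P(M, l) = 6 - M (P(M, l) = 6 - (-4*0 + M) = 6 - (0 + M) = 6 - M)
P(N(-5, 2), -9)*(H - 463) = (6 - 2*(-5))*(297 - 463) = (6 - 1*(-10))*(-166) = (6 + 10)*(-166) = 16*(-166) = -2656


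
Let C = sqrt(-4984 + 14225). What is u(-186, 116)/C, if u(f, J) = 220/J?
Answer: 55*sqrt(9241)/267989 ≈ 0.019729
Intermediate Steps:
C = sqrt(9241) ≈ 96.130
u(-186, 116)/C = (220/116)/(sqrt(9241)) = (220*(1/116))*(sqrt(9241)/9241) = 55*(sqrt(9241)/9241)/29 = 55*sqrt(9241)/267989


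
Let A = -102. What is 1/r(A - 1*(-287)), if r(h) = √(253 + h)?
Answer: √438/438 ≈ 0.047782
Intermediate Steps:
1/r(A - 1*(-287)) = 1/(√(253 + (-102 - 1*(-287)))) = 1/(√(253 + (-102 + 287))) = 1/(√(253 + 185)) = 1/(√438) = √438/438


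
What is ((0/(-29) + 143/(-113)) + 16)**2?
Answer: 2772225/12769 ≈ 217.11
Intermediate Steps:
((0/(-29) + 143/(-113)) + 16)**2 = ((0*(-1/29) + 143*(-1/113)) + 16)**2 = ((0 - 143/113) + 16)**2 = (-143/113 + 16)**2 = (1665/113)**2 = 2772225/12769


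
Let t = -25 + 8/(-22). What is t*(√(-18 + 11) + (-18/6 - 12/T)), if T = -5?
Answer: 837/55 - 279*I*√7/11 ≈ 15.218 - 67.106*I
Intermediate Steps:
t = -279/11 (t = -25 + 8*(-1/22) = -25 - 4/11 = -279/11 ≈ -25.364)
t*(√(-18 + 11) + (-18/6 - 12/T)) = -279*(√(-18 + 11) + (-18/6 - 12/(-5)))/11 = -279*(√(-7) + (-18*⅙ - 12*(-⅕)))/11 = -279*(I*√7 + (-3 + 12/5))/11 = -279*(I*√7 - ⅗)/11 = -279*(-⅗ + I*√7)/11 = 837/55 - 279*I*√7/11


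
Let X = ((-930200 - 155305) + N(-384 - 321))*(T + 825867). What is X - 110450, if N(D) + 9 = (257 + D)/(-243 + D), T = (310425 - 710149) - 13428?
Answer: -106177854743440/237 ≈ -4.4801e+11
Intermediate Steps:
T = -413152 (T = -399724 - 13428 = -413152)
N(D) = -9 + (257 + D)/(-243 + D)
X = -106177828566790/237 (X = ((-930200 - 155305) + 4*(611 - 2*(-384 - 321))/(-243 + (-384 - 321)))*(-413152 + 825867) = (-1085505 + 4*(611 - 2*(-705))/(-243 - 705))*412715 = (-1085505 + 4*(611 + 1410)/(-948))*412715 = (-1085505 + 4*(-1/948)*2021)*412715 = (-1085505 - 2021/237)*412715 = -257266706/237*412715 = -106177828566790/237 ≈ -4.4801e+11)
X - 110450 = -106177828566790/237 - 110450 = -106177854743440/237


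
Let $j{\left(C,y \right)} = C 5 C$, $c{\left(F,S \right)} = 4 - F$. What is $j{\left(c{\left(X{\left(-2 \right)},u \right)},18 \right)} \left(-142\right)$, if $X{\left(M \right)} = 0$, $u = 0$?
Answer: $-11360$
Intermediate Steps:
$j{\left(C,y \right)} = 5 C^{2}$ ($j{\left(C,y \right)} = 5 C C = 5 C^{2}$)
$j{\left(c{\left(X{\left(-2 \right)},u \right)},18 \right)} \left(-142\right) = 5 \left(4 - 0\right)^{2} \left(-142\right) = 5 \left(4 + 0\right)^{2} \left(-142\right) = 5 \cdot 4^{2} \left(-142\right) = 5 \cdot 16 \left(-142\right) = 80 \left(-142\right) = -11360$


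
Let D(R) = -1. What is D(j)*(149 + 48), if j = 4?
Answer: -197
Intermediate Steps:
D(j)*(149 + 48) = -(149 + 48) = -1*197 = -197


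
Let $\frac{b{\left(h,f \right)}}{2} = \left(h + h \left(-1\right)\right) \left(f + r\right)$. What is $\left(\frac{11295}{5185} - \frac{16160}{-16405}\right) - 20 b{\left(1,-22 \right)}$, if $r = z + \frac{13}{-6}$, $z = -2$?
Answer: $\frac{633139}{200141} \approx 3.1635$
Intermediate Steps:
$r = - \frac{25}{6}$ ($r = -2 + \frac{13}{-6} = -2 + 13 \left(- \frac{1}{6}\right) = -2 - \frac{13}{6} = - \frac{25}{6} \approx -4.1667$)
$b{\left(h,f \right)} = 0$ ($b{\left(h,f \right)} = 2 \left(h + h \left(-1\right)\right) \left(f - \frac{25}{6}\right) = 2 \left(h - h\right) \left(- \frac{25}{6} + f\right) = 2 \cdot 0 \left(- \frac{25}{6} + f\right) = 2 \cdot 0 = 0$)
$\left(\frac{11295}{5185} - \frac{16160}{-16405}\right) - 20 b{\left(1,-22 \right)} = \left(\frac{11295}{5185} - \frac{16160}{-16405}\right) - 20 \cdot 0 = \left(11295 \cdot \frac{1}{5185} - - \frac{3232}{3281}\right) - 0 = \left(\frac{2259}{1037} + \frac{3232}{3281}\right) + 0 = \frac{633139}{200141} + 0 = \frac{633139}{200141}$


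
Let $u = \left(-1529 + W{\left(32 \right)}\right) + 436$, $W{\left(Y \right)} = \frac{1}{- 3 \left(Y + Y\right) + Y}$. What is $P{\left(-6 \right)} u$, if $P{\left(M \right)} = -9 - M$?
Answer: $\frac{524643}{160} \approx 3279.0$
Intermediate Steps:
$W{\left(Y \right)} = - \frac{1}{5 Y}$ ($W{\left(Y \right)} = \frac{1}{- 3 \cdot 2 Y + Y} = \frac{1}{- 6 Y + Y} = \frac{1}{\left(-5\right) Y} = - \frac{1}{5 Y}$)
$u = - \frac{174881}{160}$ ($u = \left(-1529 - \frac{1}{5 \cdot 32}\right) + 436 = \left(-1529 - \frac{1}{160}\right) + 436 = - \frac{244641}{160} + 436 = - \frac{174881}{160} \approx -1093.0$)
$P{\left(-6 \right)} u = \left(-9 - -6\right) \left(- \frac{174881}{160}\right) = \left(-9 + 6\right) \left(- \frac{174881}{160}\right) = \left(-3\right) \left(- \frac{174881}{160}\right) = \frac{524643}{160}$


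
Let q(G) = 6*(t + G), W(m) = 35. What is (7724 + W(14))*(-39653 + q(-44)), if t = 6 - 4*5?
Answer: -310367759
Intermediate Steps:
t = -14 (t = 6 - 20 = -14)
q(G) = -84 + 6*G (q(G) = 6*(-14 + G) = -84 + 6*G)
(7724 + W(14))*(-39653 + q(-44)) = (7724 + 35)*(-39653 + (-84 + 6*(-44))) = 7759*(-39653 + (-84 - 264)) = 7759*(-39653 - 348) = 7759*(-40001) = -310367759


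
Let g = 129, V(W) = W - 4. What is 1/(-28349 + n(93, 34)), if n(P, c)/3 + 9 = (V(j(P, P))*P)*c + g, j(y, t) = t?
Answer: 1/816265 ≈ 1.2251e-6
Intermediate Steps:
V(W) = -4 + W
n(P, c) = 360 + 3*P*c*(-4 + P) (n(P, c) = -27 + 3*(((-4 + P)*P)*c + 129) = -27 + 3*((P*(-4 + P))*c + 129) = -27 + 3*(P*c*(-4 + P) + 129) = -27 + 3*(129 + P*c*(-4 + P)) = -27 + (387 + 3*P*c*(-4 + P)) = 360 + 3*P*c*(-4 + P))
1/(-28349 + n(93, 34)) = 1/(-28349 + (360 + 3*93*34*(-4 + 93))) = 1/(-28349 + (360 + 3*93*34*89)) = 1/(-28349 + (360 + 844254)) = 1/(-28349 + 844614) = 1/816265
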